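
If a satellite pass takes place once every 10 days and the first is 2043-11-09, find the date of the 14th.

2044-03-18

The 14th occurrence is 13 intervals after the first: 13 × 10 = 130 days after 2043-11-09.
November has 30 days — 21 days to the end of November leaves 109.
December has 31 days (78 left).
January has 31 days (47 left).
February has 29 days (18 left).
18 days into March → 2044-03-18.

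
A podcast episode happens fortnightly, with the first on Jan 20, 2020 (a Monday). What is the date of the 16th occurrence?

The 16th occurrence is 15 intervals after the first: 15 × 14 = 210 days after Jan 20, 2020.
Jan has 31 days — 11 days to the end of Jan leaves 199.
Feb has 29 days (170 left).
Mar has 31 days (139 left).
Apr has 30 days (109 left).
May has 31 days (78 left).
Jun has 30 days (48 left).
Jul has 31 days (17 left).
17 days into Aug → Aug 17, 2020.

Aug 17, 2020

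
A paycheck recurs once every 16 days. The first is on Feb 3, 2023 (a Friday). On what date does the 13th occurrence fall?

Aug 14, 2023

The 13th occurrence is 12 intervals after the first: 12 × 16 = 192 days after Feb 3, 2023.
Feb has 28 days — 25 days to the end of Feb leaves 167.
Mar has 31 days (136 left).
Apr has 30 days (106 left).
May has 31 days (75 left).
Jun has 30 days (45 left).
Jul has 31 days (14 left).
14 days into Aug → Aug 14, 2023.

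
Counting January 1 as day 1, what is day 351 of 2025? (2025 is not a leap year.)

Dec 17, 2025

Jan has 31 days (351 − 31 = 320 remain).
Feb has 28 days (320 − 28 = 292 remain).
Mar has 31 days (292 − 31 = 261 remain).
Apr has 30 days (261 − 30 = 231 remain).
May has 31 days (231 − 31 = 200 remain).
Jun has 30 days (200 − 30 = 170 remain).
Jul has 31 days (170 − 31 = 139 remain).
Aug has 31 days (139 − 31 = 108 remain).
Sep has 30 days (108 − 30 = 78 remain).
Oct has 31 days (78 − 31 = 47 remain).
Nov has 30 days (47 − 30 = 17 remain).
17 into Dec → Dec 17.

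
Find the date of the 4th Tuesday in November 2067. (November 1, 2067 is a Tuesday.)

November 2067 begins on a Tuesday, so the first Tuesday is November 1.
The 4th Tuesday is 3 weeks later: 1 + 21 = 22.

22 November 2067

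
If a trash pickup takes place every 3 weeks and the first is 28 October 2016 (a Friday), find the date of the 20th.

The 20th occurrence is 19 intervals after the first: 19 × 21 = 399 days after 28 October 2016.
October has 31 days — 3 days to the end of October leaves 396.
November has 30 days (366 left).
December has 31 days (335 left).
January has 31 days (304 left).
February has 28 days (276 left).
March has 31 days (245 left).
April has 30 days (215 left).
May has 31 days (184 left).
June has 30 days (154 left).
July has 31 days (123 left).
August has 31 days (92 left).
September has 30 days (62 left).
October has 31 days (31 left).
November has 30 days (1 left).
1 day into December → 1 December 2017.

1 December 2017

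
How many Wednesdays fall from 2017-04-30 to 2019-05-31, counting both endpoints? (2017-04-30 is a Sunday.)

2017-04-30 is a Sunday; the first Wednesday on or after it is 2017-05-03 (3 days later).
From 2017-05-03 to 2019-05-31: 242 + 365 + 151 = 758 days (rest of 2017, 2018, to 2019-05-31 in 2019).
758 ÷ 7 = 108 full weeks with remainder 2, so 108 more Wednesdays after the first → 109.

109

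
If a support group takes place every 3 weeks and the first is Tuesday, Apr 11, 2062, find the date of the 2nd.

May 2, 2062

The 2nd occurrence is 1 interval after the first: 1 × 21 = 21 days after Apr 11, 2062.
Apr has 30 days — 19 days to the end of Apr leaves 2.
2 days into May → May 2, 2062.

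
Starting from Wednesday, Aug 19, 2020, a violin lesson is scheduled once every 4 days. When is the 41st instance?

The 41st occurrence is 40 intervals after the first: 40 × 4 = 160 days after Aug 19, 2020.
Aug has 31 days — 12 days to the end of Aug leaves 148.
Sep has 30 days (118 left).
Oct has 31 days (87 left).
Nov has 30 days (57 left).
Dec has 31 days (26 left).
26 days into Jan → Jan 26, 2021.

Jan 26, 2021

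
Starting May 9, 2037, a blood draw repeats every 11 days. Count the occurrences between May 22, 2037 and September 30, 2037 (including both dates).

Occurrences land 11·i days after May 9, 2037 for i = 0, 1, 2, …
May 22, 2037 is 13 days after the start; 13 ÷ 11 = 1 remainder 2; since the remainder is 2, round up to i = 2. First occurrence in the window: #3 on May 31, 2037 (2×11 = 22 days in).
September 30, 2037 is 144 days after the start; 144 ÷ 11 = 13 remainder 1. Last occurrence in the window: #14 on September 29, 2037.
Occurrences #3 through #14: 12 in total.

12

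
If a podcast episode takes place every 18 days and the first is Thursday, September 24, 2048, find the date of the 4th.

The 4th occurrence is 3 intervals after the first: 3 × 18 = 54 days after September 24, 2048.
September has 30 days — 6 days to the end of September leaves 48.
October has 31 days (17 left).
17 days into November → November 17, 2048.

November 17, 2048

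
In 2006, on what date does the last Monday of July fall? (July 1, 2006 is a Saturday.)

July 2006 begins on a Saturday, so the first Monday is July 3 (2 days later).
July 2006 has 31 days. Adding weeks: 3, 10, 17, 24, 31 — the last one ≤ 31 is the 31st.

2006-07-31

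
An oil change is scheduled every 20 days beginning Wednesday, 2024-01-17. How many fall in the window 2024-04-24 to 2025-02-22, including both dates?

Occurrences land 20·i days after 2024-01-17 for i = 0, 1, 2, …
2024-04-24 is 98 days after the start; 98 ÷ 20 = 4 remainder 18; since the remainder is 18, round up to i = 5. First occurrence in the window: #6 on 2024-04-26 (5×20 = 100 days in).
2025-02-22 is 402 days after the start; 402 ÷ 20 = 20 remainder 2. Last occurrence in the window: #21 on 2025-02-20.
Occurrences #6 through #21: 16 in total.

16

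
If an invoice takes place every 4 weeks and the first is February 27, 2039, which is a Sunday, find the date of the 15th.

The 15th occurrence is 14 intervals after the first: 14 × 28 = 392 days after February 27, 2039.
February has 28 days — 1 day to the end of February leaves 391.
March has 31 days (360 left).
April has 30 days (330 left).
May has 31 days (299 left).
June has 30 days (269 left).
July has 31 days (238 left).
August has 31 days (207 left).
September has 30 days (177 left).
October has 31 days (146 left).
November has 30 days (116 left).
December has 31 days (85 left).
January has 31 days (54 left).
February has 29 days (25 left).
25 days into March → March 25, 2040.

March 25, 2040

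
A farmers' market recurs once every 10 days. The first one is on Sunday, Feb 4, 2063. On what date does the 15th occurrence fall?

The 15th occurrence is 14 intervals after the first: 14 × 10 = 140 days after Feb 4, 2063.
Feb has 28 days — 24 days to the end of Feb leaves 116.
Mar has 31 days (85 left).
Apr has 30 days (55 left).
May has 31 days (24 left).
24 days into Jun → Jun 24, 2063.

Jun 24, 2063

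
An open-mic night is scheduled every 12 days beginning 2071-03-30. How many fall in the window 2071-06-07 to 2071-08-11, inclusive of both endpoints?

Occurrences land 12·i days after 2071-03-30 for i = 0, 1, 2, …
2071-06-07 is 69 days after the start; 69 ÷ 12 = 5 remainder 9; since the remainder is 9, round up to i = 6. First occurrence in the window: #7 on 2071-06-10 (6×12 = 72 days in).
2071-08-11 is 134 days after the start; 134 ÷ 12 = 11 remainder 2. Last occurrence in the window: #12 on 2071-08-09.
Occurrences #7 through #12: 6 in total.

6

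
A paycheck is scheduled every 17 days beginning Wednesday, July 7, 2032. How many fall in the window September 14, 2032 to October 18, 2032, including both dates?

2

Occurrences land 17·i days after July 7, 2032 for i = 0, 1, 2, …
September 14, 2032 is 69 days after the start; 69 ÷ 17 = 4 remainder 1; since the remainder is 1, round up to i = 5. First occurrence in the window: #6 on September 30, 2032 (5×17 = 85 days in).
October 18, 2032 is 103 days after the start; 103 ÷ 17 = 6 remainder 1. Last occurrence in the window: #7 on October 17, 2032.
Occurrences #6 through #7: 2 in total.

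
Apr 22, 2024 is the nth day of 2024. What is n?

Days in months before Apr: 31 + 29 + 31 = 91.
Plus 22 days into Apr → day 113.

113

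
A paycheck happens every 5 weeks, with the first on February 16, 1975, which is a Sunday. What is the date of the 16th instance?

The 16th occurrence is 15 intervals after the first: 15 × 35 = 525 days after February 16, 1975.
February has 28 days — 12 days to the end of February leaves 513.
From end of February to end of 1975 is 306 days (207 left).
January has 31 days (176 left).
February has 29 days (147 left).
March has 31 days (116 left).
April has 30 days (86 left).
May has 31 days (55 left).
June has 30 days (25 left).
25 days into July → July 25, 1976.

July 25, 1976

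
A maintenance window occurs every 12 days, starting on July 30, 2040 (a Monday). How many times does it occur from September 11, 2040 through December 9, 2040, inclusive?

8

Occurrences land 12·i days after July 30, 2040 for i = 0, 1, 2, …
September 11, 2040 is 43 days after the start; 43 ÷ 12 = 3 remainder 7; since the remainder is 7, round up to i = 4. First occurrence in the window: #5 on September 16, 2040 (4×12 = 48 days in).
December 9, 2040 is 132 days after the start; 132 ÷ 12 = 11 remainder 0. Last occurrence in the window: #12 on December 9, 2040.
Occurrences #5 through #12: 8 in total.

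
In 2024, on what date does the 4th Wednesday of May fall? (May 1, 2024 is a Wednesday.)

2024-05-22

May 2024 begins on a Wednesday, so the first Wednesday is May 1.
The 4th Wednesday is 3 weeks later: 1 + 21 = 22.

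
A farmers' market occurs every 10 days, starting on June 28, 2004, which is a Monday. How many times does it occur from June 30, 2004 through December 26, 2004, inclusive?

18

Occurrences land 10·i days after June 28, 2004 for i = 0, 1, 2, …
June 30, 2004 is 2 days after the start; 2 ÷ 10 = 0 remainder 2; since the remainder is 2, round up to i = 1. First occurrence in the window: #2 on July 8, 2004 (1×10 = 10 days in).
December 26, 2004 is 181 days after the start; 181 ÷ 10 = 18 remainder 1. Last occurrence in the window: #19 on December 25, 2004.
Occurrences #2 through #19: 18 in total.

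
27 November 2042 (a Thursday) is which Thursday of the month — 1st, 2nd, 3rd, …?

Day 27 falls in week ⌈27/7⌉ of the month.
Days 1–7 hold the 1st Thursday, 8–14 the 2nd, 15–21 the 3rd, 22–28 the 4th, 29–31 the 5th.
27 is in the range for the 4th.

4th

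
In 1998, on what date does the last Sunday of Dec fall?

Dec 27, 1998

Dec 1998 begins on a Tuesday, so the first Sunday is Dec 6 (5 days later).
Dec 1998 has 31 days. Adding weeks: 6, 13, 20, 27 — the last one ≤ 31 is the 27th.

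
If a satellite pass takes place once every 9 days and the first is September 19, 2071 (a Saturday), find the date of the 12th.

The 12th occurrence is 11 intervals after the first: 11 × 9 = 99 days after September 19, 2071.
September has 30 days — 11 days to the end of September leaves 88.
October has 31 days (57 left).
November has 30 days (27 left).
27 days into December → December 27, 2071.

December 27, 2071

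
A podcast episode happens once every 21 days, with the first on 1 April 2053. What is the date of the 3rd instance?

The 3rd occurrence is 2 intervals after the first: 2 × 21 = 42 days after 1 April 2053.
April has 30 days — 29 days to the end of April leaves 13.
13 days into May → 13 May 2053.

13 May 2053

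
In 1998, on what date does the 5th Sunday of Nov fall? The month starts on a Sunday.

Nov 1998 begins on a Sunday, so the first Sunday is Nov 1.
The 5th Sunday is 4 weeks later: 1 + 28 = 29.

Nov 29, 1998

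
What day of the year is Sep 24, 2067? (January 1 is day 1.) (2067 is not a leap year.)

Days in months before Sep: 31 + 28 + 31 + 30 + 31 + 30 + 31 + 31 = 243.
Plus 24 days into Sep → day 267.

267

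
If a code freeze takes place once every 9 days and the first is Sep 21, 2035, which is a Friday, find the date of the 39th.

The 39th occurrence is 38 intervals after the first: 38 × 9 = 342 days after Sep 21, 2035.
Sep has 30 days — 9 days to the end of Sep leaves 333.
Oct has 31 days (302 left).
Nov has 30 days (272 left).
Dec has 31 days (241 left).
Jan has 31 days (210 left).
Feb has 29 days (181 left).
Mar has 31 days (150 left).
Apr has 30 days (120 left).
May has 31 days (89 left).
Jun has 30 days (59 left).
Jul has 31 days (28 left).
28 days into Aug → Aug 28, 2036.

Aug 28, 2036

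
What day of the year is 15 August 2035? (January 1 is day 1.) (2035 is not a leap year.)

Days in months before August: 31 + 28 + 31 + 30 + 31 + 30 + 31 = 212.
Plus 15 days into August → day 227.

227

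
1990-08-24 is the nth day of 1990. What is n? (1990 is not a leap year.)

Days in months before August: 31 + 28 + 31 + 30 + 31 + 30 + 31 = 212.
Plus 24 days into August → day 236.

236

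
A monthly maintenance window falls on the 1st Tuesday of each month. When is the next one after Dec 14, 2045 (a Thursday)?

Dec 2045 starts on a Friday, so its 1st Tuesday is Dec 5, 2045 (4 days in).
That is not after Dec 14, 2045, so look at Jan 2046.
Jan 2046 starts on a Monday, so its 1st Tuesday is Jan 2, 2046 (1 day in).

Jan 2, 2046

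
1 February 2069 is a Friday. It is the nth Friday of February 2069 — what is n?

1st

Day 1 falls in week ⌈1/7⌉ of the month.
Days 1–7 hold the 1st Friday, 8–14 the 2nd, 15–21 the 3rd, 22–28 the 4th, 29–31 the 5th.
1 is in the range for the 1st.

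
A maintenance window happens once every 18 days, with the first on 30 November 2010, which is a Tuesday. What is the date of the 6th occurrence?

28 February 2011

The 6th occurrence is 5 intervals after the first: 5 × 18 = 90 days after 30 November 2010.
November has 30 days — 0 days to the end of November leaves 90.
December has 31 days (59 left).
January has 31 days (28 left).
28 days into February → 28 February 2011.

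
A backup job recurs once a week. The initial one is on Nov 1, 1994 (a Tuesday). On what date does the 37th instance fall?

Jul 11, 1995

The 37th occurrence is 36 intervals after the first: 36 × 7 = 252 days after Nov 1, 1994.
Nov has 30 days — 29 days to the end of Nov leaves 223.
Dec has 31 days (192 left).
Jan has 31 days (161 left).
Feb has 28 days (133 left).
Mar has 31 days (102 left).
Apr has 30 days (72 left).
May has 31 days (41 left).
Jun has 30 days (11 left).
11 days into Jul → Jul 11, 1995.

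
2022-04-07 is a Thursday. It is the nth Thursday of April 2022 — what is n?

1st

Day 7 falls in week ⌈7/7⌉ of the month.
Days 1–7 hold the 1st Thursday, 8–14 the 2nd, 15–21 the 3rd, 22–28 the 4th, 29–31 the 5th.
7 is in the range for the 1st.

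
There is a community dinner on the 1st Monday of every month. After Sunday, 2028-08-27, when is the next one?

August 2028 starts on a Tuesday, so its 1st Monday is 2028-08-07 (6 days in).
That is not after 2028-08-27, so look at September 2028.
September 2028 starts on a Friday, so its 1st Monday is 2028-09-04 (3 days in).

2028-09-04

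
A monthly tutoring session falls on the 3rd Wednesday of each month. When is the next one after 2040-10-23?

2040-11-21

October 2040 starts on a Monday; its first Wednesday is the 3rd, so the 3rd Wednesday is the 17th — 2040-10-17.
That is not after 2040-10-23, so look at November 2040.
November 2040 starts on a Thursday; its first Wednesday is the 7th, so the 3rd Wednesday is the 21st — 2040-11-21.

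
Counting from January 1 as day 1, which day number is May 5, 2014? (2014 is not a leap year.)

125

Days in months before May: 31 + 28 + 31 + 30 = 120.
Plus 5 days into May → day 125.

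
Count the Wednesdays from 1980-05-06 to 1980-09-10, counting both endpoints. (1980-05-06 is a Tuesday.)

1980-05-06 is a Tuesday; the first Wednesday on or after it is 1980-05-07 (1 day later).
From 1980-05-07 to 1980-09-10: 24 + 30 + 31 + 31 + 10 = 126 days (rest of May, June, July, August, September).
126 ÷ 7 = 18 full weeks with remainder 0, so 18 more Wednesdays after the first → 19.

19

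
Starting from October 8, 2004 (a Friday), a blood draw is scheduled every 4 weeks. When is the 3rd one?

The 3rd occurrence is 2 intervals after the first: 2 × 28 = 56 days after October 8, 2004.
October has 31 days — 23 days to the end of October leaves 33.
November has 30 days (3 left).
3 days into December → December 3, 2004.

December 3, 2004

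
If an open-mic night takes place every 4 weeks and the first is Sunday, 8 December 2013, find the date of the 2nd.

The 2nd occurrence is 1 interval after the first: 1 × 28 = 28 days after 8 December 2013.
December has 31 days — 23 days to the end of December leaves 5.
5 days into January → 5 January 2014.

5 January 2014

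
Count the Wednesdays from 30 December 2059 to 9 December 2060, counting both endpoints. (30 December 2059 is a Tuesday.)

50

30 December 2059 is a Tuesday; the first Wednesday on or after it is 31 December 2059 (1 day later).
From 31 December 2059 to 9 December 2060: 0 + 344 = 344 days (rest of 2059, to 9 December 2060 in 2060).
344 ÷ 7 = 49 full weeks with remainder 1, so 49 more Wednesdays after the first → 50.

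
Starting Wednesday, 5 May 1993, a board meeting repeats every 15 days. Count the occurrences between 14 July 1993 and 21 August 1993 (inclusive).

3

Occurrences land 15·i days after 5 May 1993 for i = 0, 1, 2, …
14 July 1993 is 70 days after the start; 70 ÷ 15 = 4 remainder 10; since the remainder is 10, round up to i = 5. First occurrence in the window: #6 on 19 July 1993 (5×15 = 75 days in).
21 August 1993 is 108 days after the start; 108 ÷ 15 = 7 remainder 3. Last occurrence in the window: #8 on 18 August 1993.
Occurrences #6 through #8: 3 in total.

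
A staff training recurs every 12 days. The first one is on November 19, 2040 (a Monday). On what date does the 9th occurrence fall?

February 23, 2041

The 9th occurrence is 8 intervals after the first: 8 × 12 = 96 days after November 19, 2040.
November has 30 days — 11 days to the end of November leaves 85.
December has 31 days (54 left).
January has 31 days (23 left).
23 days into February → February 23, 2041.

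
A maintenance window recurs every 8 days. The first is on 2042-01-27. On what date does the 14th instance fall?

2042-05-11

The 14th occurrence is 13 intervals after the first: 13 × 8 = 104 days after 2042-01-27.
January has 31 days — 4 days to the end of January leaves 100.
February has 28 days (72 left).
March has 31 days (41 left).
April has 30 days (11 left).
11 days into May → 2042-05-11.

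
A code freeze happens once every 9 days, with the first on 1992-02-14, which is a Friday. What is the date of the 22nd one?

1992-08-21

The 22nd occurrence is 21 intervals after the first: 21 × 9 = 189 days after 1992-02-14.
February has 29 days — 15 days to the end of February leaves 174.
March has 31 days (143 left).
April has 30 days (113 left).
May has 31 days (82 left).
June has 30 days (52 left).
July has 31 days (21 left).
21 days into August → 1992-08-21.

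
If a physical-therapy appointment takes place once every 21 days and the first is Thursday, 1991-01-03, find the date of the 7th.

The 7th occurrence is 6 intervals after the first: 6 × 21 = 126 days after 1991-01-03.
January has 31 days — 28 days to the end of January leaves 98.
February has 28 days (70 left).
March has 31 days (39 left).
April has 30 days (9 left).
9 days into May → 1991-05-09.

1991-05-09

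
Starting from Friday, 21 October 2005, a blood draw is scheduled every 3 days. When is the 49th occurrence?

14 March 2006

The 49th occurrence is 48 intervals after the first: 48 × 3 = 144 days after 21 October 2005.
October has 31 days — 10 days to the end of October leaves 134.
November has 30 days (104 left).
December has 31 days (73 left).
January has 31 days (42 left).
February has 28 days (14 left).
14 days into March → 14 March 2006.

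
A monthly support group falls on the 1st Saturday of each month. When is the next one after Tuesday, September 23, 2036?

September 2036 starts on a Monday, so its 1st Saturday is September 6, 2036 (5 days in).
That is not after September 23, 2036, so look at October 2036.
October 2036 starts on a Wednesday, so its 1st Saturday is October 4, 2036 (3 days in).

October 4, 2036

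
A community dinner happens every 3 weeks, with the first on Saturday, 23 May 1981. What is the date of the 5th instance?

The 5th occurrence is 4 intervals after the first: 4 × 21 = 84 days after 23 May 1981.
May has 31 days — 8 days to the end of May leaves 76.
June has 30 days (46 left).
July has 31 days (15 left).
15 days into August → 15 August 1981.

15 August 1981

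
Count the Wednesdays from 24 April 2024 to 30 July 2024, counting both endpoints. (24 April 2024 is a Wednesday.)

14

24 April 2024 is a Wednesday; the first Wednesday on or after it is 24 April 2024.
From 24 April 2024 to 30 July 2024: 6 + 31 + 30 + 30 = 97 days (rest of April, May, June, July).
97 ÷ 7 = 13 full weeks with remainder 6, so 13 more Wednesdays after the first → 14.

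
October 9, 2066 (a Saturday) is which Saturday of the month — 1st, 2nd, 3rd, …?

2nd

Day 9 falls in week ⌈9/7⌉ of the month.
Days 1–7 hold the 1st Saturday, 8–14 the 2nd, 15–21 the 3rd, 22–28 the 4th, 29–31 the 5th.
9 is in the range for the 2nd.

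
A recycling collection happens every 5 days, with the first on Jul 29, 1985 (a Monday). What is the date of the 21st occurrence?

Nov 6, 1985

The 21st occurrence is 20 intervals after the first: 20 × 5 = 100 days after Jul 29, 1985.
Jul has 31 days — 2 days to the end of Jul leaves 98.
Aug has 31 days (67 left).
Sep has 30 days (37 left).
Oct has 31 days (6 left).
6 days into Nov → Nov 6, 1985.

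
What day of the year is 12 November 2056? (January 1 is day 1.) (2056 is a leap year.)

317

Days in months before November: 31 + 29 + 31 + 30 + 31 + 30 + 31 + 31 + 30 + 31 = 305.
Plus 12 days into November → day 317.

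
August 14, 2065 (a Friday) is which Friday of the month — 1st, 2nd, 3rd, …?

2nd

Day 14 falls in week ⌈14/7⌉ of the month.
Days 1–7 hold the 1st Friday, 8–14 the 2nd, 15–21 the 3rd, 22–28 the 4th, 29–31 the 5th.
14 is in the range for the 2nd.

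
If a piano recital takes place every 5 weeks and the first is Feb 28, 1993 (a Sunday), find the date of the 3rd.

May 9, 1993

The 3rd occurrence is 2 intervals after the first: 2 × 35 = 70 days after Feb 28, 1993.
Feb has 28 days — 0 days to the end of Feb leaves 70.
Mar has 31 days (39 left).
Apr has 30 days (9 left).
9 days into May → May 9, 1993.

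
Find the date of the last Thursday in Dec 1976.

Dec 30, 1976

Dec 1976 begins on a Wednesday, so the first Thursday is Dec 2 (1 day later).
Dec 1976 has 31 days. Adding weeks: 2, 9, 16, 23, 30 — the last one ≤ 31 is the 30th.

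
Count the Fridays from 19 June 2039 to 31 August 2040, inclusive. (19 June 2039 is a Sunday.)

19 June 2039 is a Sunday; the first Friday on or after it is 24 June 2039 (5 days later).
From 24 June 2039 to 31 August 2040: 190 + 244 = 434 days (rest of 2039, to 31 August 2040 in 2040).
434 ÷ 7 = 62 full weeks with remainder 0, so 62 more Fridays after the first → 63.

63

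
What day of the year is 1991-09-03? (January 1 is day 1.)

246

Days in months before September: 31 + 28 + 31 + 30 + 31 + 30 + 31 + 31 = 243.
Plus 3 days into September → day 246.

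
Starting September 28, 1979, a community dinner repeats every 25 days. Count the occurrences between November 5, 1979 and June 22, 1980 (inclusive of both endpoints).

9

Occurrences land 25·i days after September 28, 1979 for i = 0, 1, 2, …
November 5, 1979 is 38 days after the start; 38 ÷ 25 = 1 remainder 13; since the remainder is 13, round up to i = 2. First occurrence in the window: #3 on November 17, 1979 (2×25 = 50 days in).
June 22, 1980 is 268 days after the start; 268 ÷ 25 = 10 remainder 18. Last occurrence in the window: #11 on June 4, 1980.
Occurrences #3 through #11: 9 in total.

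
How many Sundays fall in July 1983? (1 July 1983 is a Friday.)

1 July 1983 is a Friday; the first Sunday on or after it is 3 July 1983 (2 days later).
From 3 July 1983 to 31 July 1983 is 31 − 3 = 28 days.
28 ÷ 7 = 4 full weeks with remainder 0, so 4 more Sundays after the first → 5.

5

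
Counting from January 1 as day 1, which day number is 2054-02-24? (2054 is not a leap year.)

55

Days in months before February: 31 = 31.
Plus 24 days into February → day 55.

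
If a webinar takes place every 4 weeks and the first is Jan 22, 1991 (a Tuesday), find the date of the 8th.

The 8th occurrence is 7 intervals after the first: 7 × 28 = 196 days after Jan 22, 1991.
Jan has 31 days — 9 days to the end of Jan leaves 187.
Feb has 28 days (159 left).
Mar has 31 days (128 left).
Apr has 30 days (98 left).
May has 31 days (67 left).
Jun has 30 days (37 left).
Jul has 31 days (6 left).
6 days into Aug → Aug 6, 1991.

Aug 6, 1991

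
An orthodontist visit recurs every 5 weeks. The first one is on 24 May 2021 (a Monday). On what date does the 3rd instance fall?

The 3rd occurrence is 2 intervals after the first: 2 × 35 = 70 days after 24 May 2021.
May has 31 days — 7 days to the end of May leaves 63.
June has 30 days (33 left).
July has 31 days (2 left).
2 days into August → 2 August 2021.

2 August 2021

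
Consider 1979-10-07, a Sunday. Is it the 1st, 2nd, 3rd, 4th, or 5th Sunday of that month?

Day 7 falls in week ⌈7/7⌉ of the month.
Days 1–7 hold the 1st Sunday, 8–14 the 2nd, 15–21 the 3rd, 22–28 the 4th, 29–31 the 5th.
7 is in the range for the 1st.

1st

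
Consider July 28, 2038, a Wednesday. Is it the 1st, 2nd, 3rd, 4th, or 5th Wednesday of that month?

Day 28 falls in week ⌈28/7⌉ of the month.
Days 1–7 hold the 1st Wednesday, 8–14 the 2nd, 15–21 the 3rd, 22–28 the 4th, 29–31 the 5th.
28 is in the range for the 4th.

4th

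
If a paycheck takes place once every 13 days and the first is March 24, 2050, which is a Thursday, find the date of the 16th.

October 5, 2050

The 16th occurrence is 15 intervals after the first: 15 × 13 = 195 days after March 24, 2050.
March has 31 days — 7 days to the end of March leaves 188.
April has 30 days (158 left).
May has 31 days (127 left).
June has 30 days (97 left).
July has 31 days (66 left).
August has 31 days (35 left).
September has 30 days (5 left).
5 days into October → October 5, 2050.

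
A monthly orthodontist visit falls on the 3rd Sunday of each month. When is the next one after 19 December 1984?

December 1984 starts on a Saturday; its first Sunday is the 2nd, so the 3rd Sunday is the 16th — 16 December 1984.
That is not after 19 December 1984, so look at January 1985.
January 1985 starts on a Tuesday; its first Sunday is the 6th, so the 3rd Sunday is the 20th — 20 January 1985.

20 January 1985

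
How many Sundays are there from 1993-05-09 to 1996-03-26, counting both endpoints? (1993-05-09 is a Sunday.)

1993-05-09 is a Sunday; the first Sunday on or after it is 1993-05-09.
From 1993-05-09 to 1996-03-26: 236 + 365 + 365 + 86 = 1052 days (rest of 1993, 1994, 1995, to 1996-03-26 in 1996).
1052 ÷ 7 = 150 full weeks with remainder 2, so 150 more Sundays after the first → 151.

151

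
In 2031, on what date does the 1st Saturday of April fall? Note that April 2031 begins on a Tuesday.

April 2031 begins on a Tuesday, so the first Saturday is April 5 (4 days later).

5 April 2031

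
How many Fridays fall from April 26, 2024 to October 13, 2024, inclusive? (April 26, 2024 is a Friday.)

25

April 26, 2024 is a Friday; the first Friday on or after it is April 26, 2024.
From April 26, 2024 to October 13, 2024: 4 + 31 + 30 + 31 + 31 + 30 + 13 = 170 days (rest of April, May, June, July, August, September, October).
170 ÷ 7 = 24 full weeks with remainder 2, so 24 more Fridays after the first → 25.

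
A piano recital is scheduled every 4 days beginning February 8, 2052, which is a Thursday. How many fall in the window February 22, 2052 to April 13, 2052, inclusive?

13

Occurrences land 4·i days after February 8, 2052 for i = 0, 1, 2, …
February 22, 2052 is 14 days after the start; 14 ÷ 4 = 3 remainder 2; since the remainder is 2, round up to i = 4. First occurrence in the window: #5 on February 24, 2052 (4×4 = 16 days in).
April 13, 2052 is 65 days after the start; 65 ÷ 4 = 16 remainder 1. Last occurrence in the window: #17 on April 12, 2052.
Occurrences #5 through #17: 13 in total.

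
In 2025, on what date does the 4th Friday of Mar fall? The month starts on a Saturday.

Mar 2025 begins on a Saturday, so the first Friday is Mar 7 (6 days later).
The 4th Friday is 3 weeks later: 7 + 21 = 28.

Mar 28, 2025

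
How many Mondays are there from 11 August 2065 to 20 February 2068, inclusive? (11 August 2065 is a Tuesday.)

11 August 2065 is a Tuesday; the first Monday on or after it is 17 August 2065 (6 days later).
From 17 August 2065 to 20 February 2068: 136 + 365 + 365 + 51 = 917 days (rest of 2065, 2066, 2067, to 20 February 2068 in 2068).
917 ÷ 7 = 131 full weeks with remainder 0, so 131 more Mondays after the first → 132.

132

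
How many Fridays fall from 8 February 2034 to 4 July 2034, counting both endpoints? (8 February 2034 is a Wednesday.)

8 February 2034 is a Wednesday; the first Friday on or after it is 10 February 2034 (2 days later).
From 10 February 2034 to 4 July 2034: 18 + 31 + 30 + 31 + 30 + 4 = 144 days (rest of February, March, April, May, June, July).
144 ÷ 7 = 20 full weeks with remainder 4, so 20 more Fridays after the first → 21.

21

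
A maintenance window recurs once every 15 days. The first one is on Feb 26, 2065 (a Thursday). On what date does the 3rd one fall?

The 3rd occurrence is 2 intervals after the first: 2 × 15 = 30 days after Feb 26, 2065.
Feb has 28 days — 2 days to the end of Feb leaves 28.
28 days into Mar → Mar 28, 2065.

Mar 28, 2065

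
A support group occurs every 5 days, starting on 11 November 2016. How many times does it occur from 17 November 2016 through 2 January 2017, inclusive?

Occurrences land 5·i days after 11 November 2016 for i = 0, 1, 2, …
17 November 2016 is 6 days after the start; 6 ÷ 5 = 1 remainder 1; since the remainder is 1, round up to i = 2. First occurrence in the window: #3 on 21 November 2016 (2×5 = 10 days in).
2 January 2017 is 52 days after the start; 52 ÷ 5 = 10 remainder 2. Last occurrence in the window: #11 on 31 December 2016.
Occurrences #3 through #11: 9 in total.

9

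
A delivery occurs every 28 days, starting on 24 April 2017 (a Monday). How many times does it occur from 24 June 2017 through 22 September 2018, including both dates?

16

Occurrences land 28·i days after 24 April 2017 for i = 0, 1, 2, …
24 June 2017 is 61 days after the start; 61 ÷ 28 = 2 remainder 5; since the remainder is 5, round up to i = 3. First occurrence in the window: #4 on 17 July 2017 (3×28 = 84 days in).
22 September 2018 is 516 days after the start; 516 ÷ 28 = 18 remainder 12. Last occurrence in the window: #19 on 10 September 2018.
Occurrences #4 through #19: 16 in total.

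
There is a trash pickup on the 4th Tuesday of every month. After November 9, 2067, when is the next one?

November 22, 2067

November 2067 starts on a Tuesday; its first Tuesday is the 1st, so the 4th Tuesday is the 22nd — November 22, 2067.
November 22, 2067 is after November 9, 2067, so that is the next one.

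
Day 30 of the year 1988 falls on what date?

January 30, 1988

30 into January → January 30.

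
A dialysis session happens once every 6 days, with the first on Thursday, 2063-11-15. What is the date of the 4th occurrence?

The 4th occurrence is 3 intervals after the first: 3 × 6 = 18 days after 2063-11-15.
November has 30 days — 15 days to the end of November leaves 3.
3 days into December → 2063-12-03.

2063-12-03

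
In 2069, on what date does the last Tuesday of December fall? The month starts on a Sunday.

December 2069 begins on a Sunday, so the first Tuesday is December 3 (2 days later).
December 2069 has 31 days. Adding weeks: 3, 10, 17, 24, 31 — the last one ≤ 31 is the 31st.

31 December 2069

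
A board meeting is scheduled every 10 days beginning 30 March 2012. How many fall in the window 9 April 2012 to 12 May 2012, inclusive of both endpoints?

4

Occurrences land 10·i days after 30 March 2012 for i = 0, 1, 2, …
9 April 2012 is 10 days after the start; 10 ÷ 10 = 1 remainder 0. First occurrence in the window: #2 on 9 April 2012 (1×10 = 10 days in).
12 May 2012 is 43 days after the start; 43 ÷ 10 = 4 remainder 3. Last occurrence in the window: #5 on 9 May 2012.
Occurrences #2 through #5: 4 in total.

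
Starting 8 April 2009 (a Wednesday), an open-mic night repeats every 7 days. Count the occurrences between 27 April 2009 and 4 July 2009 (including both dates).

10

Occurrences land 7·i days after 8 April 2009 for i = 0, 1, 2, …
27 April 2009 is 19 days after the start; 19 ÷ 7 = 2 remainder 5; since the remainder is 5, round up to i = 3. First occurrence in the window: #4 on 29 April 2009 (3×7 = 21 days in).
4 July 2009 is 87 days after the start; 87 ÷ 7 = 12 remainder 3. Last occurrence in the window: #13 on 1 July 2009.
Occurrences #4 through #13: 10 in total.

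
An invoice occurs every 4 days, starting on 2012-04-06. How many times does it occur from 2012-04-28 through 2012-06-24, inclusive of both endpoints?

Occurrences land 4·i days after 2012-04-06 for i = 0, 1, 2, …
2012-04-28 is 22 days after the start; 22 ÷ 4 = 5 remainder 2; since the remainder is 2, round up to i = 6. First occurrence in the window: #7 on 2012-04-30 (6×4 = 24 days in).
2012-06-24 is 79 days after the start; 79 ÷ 4 = 19 remainder 3. Last occurrence in the window: #20 on 2012-06-21.
Occurrences #7 through #20: 14 in total.

14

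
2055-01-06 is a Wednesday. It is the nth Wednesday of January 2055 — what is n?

Day 6 falls in week ⌈6/7⌉ of the month.
Days 1–7 hold the 1st Wednesday, 8–14 the 2nd, 15–21 the 3rd, 22–28 the 4th, 29–31 the 5th.
6 is in the range for the 1st.

1st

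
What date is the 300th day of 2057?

Oct 27, 2057

Jan has 31 days (300 − 31 = 269 remain).
Feb has 28 days (269 − 28 = 241 remain).
Mar has 31 days (241 − 31 = 210 remain).
Apr has 30 days (210 − 30 = 180 remain).
May has 31 days (180 − 31 = 149 remain).
Jun has 30 days (149 − 30 = 119 remain).
Jul has 31 days (119 − 31 = 88 remain).
Aug has 31 days (88 − 31 = 57 remain).
Sep has 30 days (57 − 30 = 27 remain).
27 into Oct → Oct 27.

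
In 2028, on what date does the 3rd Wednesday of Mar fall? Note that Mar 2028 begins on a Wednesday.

Mar 2028 begins on a Wednesday, so the first Wednesday is Mar 1.
The 3rd Wednesday is 2 weeks later: 1 + 14 = 15.

Mar 15, 2028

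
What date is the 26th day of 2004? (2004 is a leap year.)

Jan 26, 2004

26 into Jan → Jan 26.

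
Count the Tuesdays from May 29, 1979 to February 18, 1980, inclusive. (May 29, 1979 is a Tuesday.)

38

May 29, 1979 is a Tuesday; the first Tuesday on or after it is May 29, 1979.
From May 29, 1979 to February 18, 1980: 2 + 30 + 31 + 31 + 30 + 31 + 30 + 31 + 31 + 18 = 265 days (rest of May, June, July, August, September, October, November, December, January, February).
265 ÷ 7 = 37 full weeks with remainder 6, so 37 more Tuesdays after the first → 38.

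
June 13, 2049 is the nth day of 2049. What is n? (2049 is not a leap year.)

164

Days in months before June: 31 + 28 + 31 + 30 + 31 = 151.
Plus 13 days into June → day 164.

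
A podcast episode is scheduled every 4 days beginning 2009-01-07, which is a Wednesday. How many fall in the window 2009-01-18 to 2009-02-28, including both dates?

Occurrences land 4·i days after 2009-01-07 for i = 0, 1, 2, …
2009-01-18 is 11 days after the start; 11 ÷ 4 = 2 remainder 3; since the remainder is 3, round up to i = 3. First occurrence in the window: #4 on 2009-01-19 (3×4 = 12 days in).
2009-02-28 is 52 days after the start; 52 ÷ 4 = 13 remainder 0. Last occurrence in the window: #14 on 2009-02-28.
Occurrences #4 through #14: 11 in total.

11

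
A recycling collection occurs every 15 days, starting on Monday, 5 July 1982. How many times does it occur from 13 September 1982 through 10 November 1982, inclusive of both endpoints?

Occurrences land 15·i days after 5 July 1982 for i = 0, 1, 2, …
13 September 1982 is 70 days after the start; 70 ÷ 15 = 4 remainder 10; since the remainder is 10, round up to i = 5. First occurrence in the window: #6 on 18 September 1982 (5×15 = 75 days in).
10 November 1982 is 128 days after the start; 128 ÷ 15 = 8 remainder 8. Last occurrence in the window: #9 on 2 November 1982.
Occurrences #6 through #9: 4 in total.

4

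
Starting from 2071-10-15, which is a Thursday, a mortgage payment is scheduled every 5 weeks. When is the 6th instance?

2072-04-07

The 6th occurrence is 5 intervals after the first: 5 × 35 = 175 days after 2071-10-15.
October has 31 days — 16 days to the end of October leaves 159.
November has 30 days (129 left).
December has 31 days (98 left).
January has 31 days (67 left).
February has 29 days (38 left).
March has 31 days (7 left).
7 days into April → 2072-04-07.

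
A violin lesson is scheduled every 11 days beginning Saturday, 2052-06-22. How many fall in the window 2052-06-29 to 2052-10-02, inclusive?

Occurrences land 11·i days after 2052-06-22 for i = 0, 1, 2, …
2052-06-29 is 7 days after the start; 7 ÷ 11 = 0 remainder 7; since the remainder is 7, round up to i = 1. First occurrence in the window: #2 on 2052-07-03 (1×11 = 11 days in).
2052-10-02 is 102 days after the start; 102 ÷ 11 = 9 remainder 3. Last occurrence in the window: #10 on 2052-09-29.
Occurrences #2 through #10: 9 in total.

9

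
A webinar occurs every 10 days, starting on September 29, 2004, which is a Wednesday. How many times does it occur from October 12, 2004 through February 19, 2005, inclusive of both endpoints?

Occurrences land 10·i days after September 29, 2004 for i = 0, 1, 2, …
October 12, 2004 is 13 days after the start; 13 ÷ 10 = 1 remainder 3; since the remainder is 3, round up to i = 2. First occurrence in the window: #3 on October 19, 2004 (2×10 = 20 days in).
February 19, 2005 is 143 days after the start; 143 ÷ 10 = 14 remainder 3. Last occurrence in the window: #15 on February 16, 2005.
Occurrences #3 through #15: 13 in total.

13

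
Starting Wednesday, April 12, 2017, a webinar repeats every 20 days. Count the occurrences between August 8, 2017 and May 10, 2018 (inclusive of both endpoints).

Occurrences land 20·i days after April 12, 2017 for i = 0, 1, 2, …
August 8, 2017 is 118 days after the start; 118 ÷ 20 = 5 remainder 18; since the remainder is 18, round up to i = 6. First occurrence in the window: #7 on August 10, 2017 (6×20 = 120 days in).
May 10, 2018 is 393 days after the start; 393 ÷ 20 = 19 remainder 13. Last occurrence in the window: #20 on April 27, 2018.
Occurrences #7 through #20: 14 in total.

14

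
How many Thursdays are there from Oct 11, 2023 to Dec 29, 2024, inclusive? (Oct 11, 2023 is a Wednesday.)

Oct 11, 2023 is a Wednesday; the first Thursday on or after it is Oct 12, 2023 (1 day later).
From Oct 12, 2023 to Dec 29, 2024: 80 + 364 = 444 days (rest of 2023, to Dec 29, 2024 in 2024).
444 ÷ 7 = 63 full weeks with remainder 3, so 63 more Thursdays after the first → 64.

64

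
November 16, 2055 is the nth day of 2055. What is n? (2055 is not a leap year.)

Days in months before November: 31 + 28 + 31 + 30 + 31 + 30 + 31 + 31 + 30 + 31 = 304.
Plus 16 days into November → day 320.

320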